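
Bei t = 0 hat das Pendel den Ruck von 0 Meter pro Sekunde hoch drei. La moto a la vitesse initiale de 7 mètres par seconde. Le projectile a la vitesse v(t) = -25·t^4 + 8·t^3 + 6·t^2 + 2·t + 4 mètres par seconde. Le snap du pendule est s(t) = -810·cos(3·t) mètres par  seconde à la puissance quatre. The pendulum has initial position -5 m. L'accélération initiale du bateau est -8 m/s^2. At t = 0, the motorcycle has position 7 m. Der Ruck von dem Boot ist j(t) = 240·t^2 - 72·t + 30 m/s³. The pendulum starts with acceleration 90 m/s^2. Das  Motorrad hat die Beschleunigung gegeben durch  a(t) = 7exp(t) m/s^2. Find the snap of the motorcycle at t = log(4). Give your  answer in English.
To solve this, we need to take 2 derivatives of our acceleration equation a(t) = 7·exp(t). Taking d/dt of a(t), we find j(t) = 7·exp(t). The derivative of jerk gives snap: s(t) = 7·exp(t). We have snap s(t) = 7·exp(t). Substituting t = log(4): s(log(4)) = 28.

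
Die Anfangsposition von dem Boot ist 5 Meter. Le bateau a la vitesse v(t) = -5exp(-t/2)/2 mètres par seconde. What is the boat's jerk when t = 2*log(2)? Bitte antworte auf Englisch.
Starting from velocity v(t) = -5·exp(-t/2)/2, we take 2 derivatives. Differentiating velocity, we get acceleration: a(t) = 5·exp(-t/2)/4. The derivative of acceleration gives jerk: j(t) = -5·exp(-t/2)/8. Using j(t) = -5·exp(-t/2)/8 and substituting t = 2*log(2), we find j = -5/16.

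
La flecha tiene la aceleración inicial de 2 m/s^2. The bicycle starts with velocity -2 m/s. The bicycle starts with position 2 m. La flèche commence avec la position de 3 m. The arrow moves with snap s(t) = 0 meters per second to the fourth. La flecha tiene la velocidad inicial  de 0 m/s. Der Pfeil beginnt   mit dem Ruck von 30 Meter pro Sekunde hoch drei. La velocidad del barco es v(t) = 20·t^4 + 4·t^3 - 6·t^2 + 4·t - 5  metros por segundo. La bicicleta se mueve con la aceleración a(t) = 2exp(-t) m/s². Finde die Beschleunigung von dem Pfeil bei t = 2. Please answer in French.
En partant du snap s(t) = 0, nous prenons 2 primitives. En intégrant le snap et en utilisant la condition initiale j(0) = 30, nous obtenons j(t) = 30. La primitive du jerk, avec a(0) = 2, donne l'accélération: a(t) = 30·t + 2. Nous avons l'accélération a(t) = 30·t + 2. En substituant t = 2: a(2) = 62.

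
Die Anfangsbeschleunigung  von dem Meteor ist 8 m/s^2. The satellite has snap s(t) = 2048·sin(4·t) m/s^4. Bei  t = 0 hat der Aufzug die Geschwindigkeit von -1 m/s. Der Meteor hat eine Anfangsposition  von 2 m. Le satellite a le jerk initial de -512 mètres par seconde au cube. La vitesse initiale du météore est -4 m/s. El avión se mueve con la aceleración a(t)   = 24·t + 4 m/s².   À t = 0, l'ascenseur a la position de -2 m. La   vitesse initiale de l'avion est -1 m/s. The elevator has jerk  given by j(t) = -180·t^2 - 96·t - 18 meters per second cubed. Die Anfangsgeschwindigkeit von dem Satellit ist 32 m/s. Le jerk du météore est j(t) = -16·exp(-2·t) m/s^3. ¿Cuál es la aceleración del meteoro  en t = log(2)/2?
Partiendo de la sacudida j(t) = -16·exp(-2·t), tomamos 1 integral. Integrando la sacudida y usando la condición inicial a(0) = 8, obtenemos a(t) = 8·exp(-2·t). De la ecuación de la aceleración a(t) = 8·exp(-2·t), sustituimos t = log(2)/2 para obtener a = 4.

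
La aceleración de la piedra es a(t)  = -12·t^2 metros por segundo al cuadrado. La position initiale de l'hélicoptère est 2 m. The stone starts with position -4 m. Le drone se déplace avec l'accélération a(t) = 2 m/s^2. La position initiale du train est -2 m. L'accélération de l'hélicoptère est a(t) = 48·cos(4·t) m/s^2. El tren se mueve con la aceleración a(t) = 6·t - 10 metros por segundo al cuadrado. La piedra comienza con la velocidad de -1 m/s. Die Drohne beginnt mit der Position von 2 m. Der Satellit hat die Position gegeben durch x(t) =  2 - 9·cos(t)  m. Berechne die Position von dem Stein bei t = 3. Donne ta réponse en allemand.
Wir müssen das Integral unserer Gleichung für die Beschleunigung a(t) = -12·t^2 2-mal finden. Das Integral von der Beschleunigung ist die Geschwindigkeit. Mit v(0) = -1 erhalten wir v(t) = -4·t^3 - 1. Das Integral von der Geschwindigkeit, mit x(0) = -4, ergibt die Position: x(t) = -t^4 - t - 4. Wir haben die Position x(t) = -t^4 - t - 4. Durch Einsetzen von t = 3: x(3) = -88.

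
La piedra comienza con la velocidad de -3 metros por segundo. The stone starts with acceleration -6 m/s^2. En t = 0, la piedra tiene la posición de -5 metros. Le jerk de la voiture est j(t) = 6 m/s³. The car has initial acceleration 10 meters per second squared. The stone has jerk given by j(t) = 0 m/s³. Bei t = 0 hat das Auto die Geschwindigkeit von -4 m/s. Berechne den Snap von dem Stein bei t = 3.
Um dies zu lösen, müssen wir 1 Ableitung unserer Gleichung für den Ruck j(t) = 0 nehmen. Mit d/dt von j(t) finden wir s(t) = 0. Wir haben den Snap s(t) = 0. Durch Einsetzen von t = 3: s(3) = 0.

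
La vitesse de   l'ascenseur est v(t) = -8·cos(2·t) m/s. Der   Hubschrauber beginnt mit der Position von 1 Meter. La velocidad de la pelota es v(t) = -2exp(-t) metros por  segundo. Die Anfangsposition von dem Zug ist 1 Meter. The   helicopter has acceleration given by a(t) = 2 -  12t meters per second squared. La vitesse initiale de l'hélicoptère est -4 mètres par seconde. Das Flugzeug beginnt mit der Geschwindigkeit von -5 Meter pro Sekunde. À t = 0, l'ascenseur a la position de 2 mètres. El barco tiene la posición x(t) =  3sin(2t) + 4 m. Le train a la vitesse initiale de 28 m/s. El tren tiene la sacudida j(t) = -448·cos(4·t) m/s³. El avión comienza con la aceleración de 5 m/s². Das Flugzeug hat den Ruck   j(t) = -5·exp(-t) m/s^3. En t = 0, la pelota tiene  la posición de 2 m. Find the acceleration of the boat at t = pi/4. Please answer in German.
Wir müssen unsere Gleichung für die Position x(t) = 3·sin(2·t) + 4 2-mal ableiten. Die Ableitung von der Position ergibt die Geschwindigkeit: v(t) = 6·cos(2·t). Die Ableitung von der Geschwindigkeit ergibt die Beschleunigung: a(t) = -12·sin(2·t). Aus der Gleichung für die Beschleunigung a(t) = -12·sin(2·t), setzen wir t = pi/4 ein und erhalten a = -12.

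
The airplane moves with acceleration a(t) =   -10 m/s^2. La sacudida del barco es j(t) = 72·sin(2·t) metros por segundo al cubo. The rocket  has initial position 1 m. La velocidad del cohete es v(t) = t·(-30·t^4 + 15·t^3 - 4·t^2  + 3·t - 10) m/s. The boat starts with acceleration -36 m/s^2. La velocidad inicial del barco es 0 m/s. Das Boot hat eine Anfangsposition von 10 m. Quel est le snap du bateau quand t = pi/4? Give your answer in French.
En partant du jerk j(t) = 72·sin(2·t), nous prenons 1 dérivée. En dérivant le jerk, nous obtenons le snap: s(t) = 144·cos(2·t). En utilisant s(t) = 144·cos(2·t) et en substituant t = pi/4, nous trouvons s = 0.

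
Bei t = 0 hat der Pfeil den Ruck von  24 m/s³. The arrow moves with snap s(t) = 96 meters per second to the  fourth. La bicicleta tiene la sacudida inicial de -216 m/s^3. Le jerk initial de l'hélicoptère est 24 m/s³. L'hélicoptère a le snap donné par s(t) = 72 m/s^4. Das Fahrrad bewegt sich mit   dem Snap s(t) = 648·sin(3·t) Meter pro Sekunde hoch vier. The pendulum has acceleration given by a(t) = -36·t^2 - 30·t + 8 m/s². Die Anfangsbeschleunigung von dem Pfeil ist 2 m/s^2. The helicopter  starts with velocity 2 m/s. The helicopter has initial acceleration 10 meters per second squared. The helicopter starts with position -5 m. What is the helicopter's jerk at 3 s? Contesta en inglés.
We need to integrate our snap equation s(t) = 72 1 time. The integral of snap, with j(0) = 24, gives jerk: j(t) = 72·t + 24. Using j(t) = 72·t + 24 and substituting t = 3, we find j = 240.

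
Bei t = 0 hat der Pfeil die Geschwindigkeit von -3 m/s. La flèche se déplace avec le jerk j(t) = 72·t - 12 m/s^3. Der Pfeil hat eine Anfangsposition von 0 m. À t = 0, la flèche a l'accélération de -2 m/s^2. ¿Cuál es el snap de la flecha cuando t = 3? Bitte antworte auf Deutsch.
Ausgehend von dem Ruck j(t) = 72·t - 12, nehmen wir 1 Ableitung. Durch Ableiten von dem Ruck erhalten wir den Snap: s(t) = 72. Mit s(t) = 72 und Einsetzen von t = 3, finden wir s = 72.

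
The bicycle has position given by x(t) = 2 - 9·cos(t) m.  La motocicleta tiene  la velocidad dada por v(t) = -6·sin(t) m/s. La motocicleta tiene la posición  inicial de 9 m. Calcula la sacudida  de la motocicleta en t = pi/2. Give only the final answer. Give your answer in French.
À t = pi/2, j = 6.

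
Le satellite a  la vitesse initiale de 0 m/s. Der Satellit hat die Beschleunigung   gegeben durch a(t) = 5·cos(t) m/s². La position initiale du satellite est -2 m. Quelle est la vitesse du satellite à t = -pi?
Pour résoudre ceci, nous devons prendre 1 intégrale de notre équation de l'accélération a(t) = 5·cos(t). En prenant ∫a(t)dt et en appliquant v(0) = 0, nous trouvons v(t) = 5·sin(t). De l'équation de la vitesse v(t) = 5·sin(t), nous substituons t = -pi pour obtenir v = 0.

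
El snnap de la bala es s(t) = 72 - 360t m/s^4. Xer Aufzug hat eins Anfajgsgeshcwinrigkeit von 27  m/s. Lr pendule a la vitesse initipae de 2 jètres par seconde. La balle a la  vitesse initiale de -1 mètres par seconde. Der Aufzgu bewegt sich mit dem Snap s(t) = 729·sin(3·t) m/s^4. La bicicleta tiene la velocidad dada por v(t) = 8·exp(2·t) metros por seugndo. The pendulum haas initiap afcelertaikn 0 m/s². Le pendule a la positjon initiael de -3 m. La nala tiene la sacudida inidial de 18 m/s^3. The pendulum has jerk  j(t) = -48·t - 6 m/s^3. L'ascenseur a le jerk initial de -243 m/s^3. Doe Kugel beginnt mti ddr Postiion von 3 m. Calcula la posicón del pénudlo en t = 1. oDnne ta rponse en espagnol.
Debemos encontrar la integral de nuestra ecuación de la sacudida j(t) = -48·t - 6 3 veces. La antiderivada de la sacudida es la aceleración. Usando a(0) = 0, obtenemos a(t) = 6·t·(-4·t - 1). Integrando la aceleración y usando la condición inicial v(0) = 2, obtenemos v(t) = -8·t^3 - 3·t^2 + 2. Tomando ∫v(t)dt y aplicando x(0) = -3, encontramos x(t) = -2·t^4 - t^3 + 2·t - 3. Tenemos la posición x(t) = -2·t^4 - t^3 + 2·t - 3. Sustituyendo t = 1: x(1) = -4.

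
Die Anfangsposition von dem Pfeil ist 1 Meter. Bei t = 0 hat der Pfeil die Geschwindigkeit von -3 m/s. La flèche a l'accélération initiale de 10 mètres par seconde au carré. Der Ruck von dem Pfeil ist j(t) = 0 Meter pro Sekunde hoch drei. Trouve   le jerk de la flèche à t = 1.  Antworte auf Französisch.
En utilisant j(t) = 0 et en substituant t = 1, nous trouvons j = 0.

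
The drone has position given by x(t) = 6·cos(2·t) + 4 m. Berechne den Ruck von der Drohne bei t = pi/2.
Um dies zu lösen, müssen wir 3 Ableitungen unserer Gleichung für die Position x(t) = 6·cos(2·t) + 4 nehmen. Mit d/dt von x(t) finden wir v(t) = -12·sin(2·t). Mit d/dt von v(t) finden wir a(t) = -24·cos(2·t). Mit d/dt von a(t) finden wir j(t) = 48·sin(2·t). Aus der Gleichung für den Ruck j(t) = 48·sin(2·t), setzen wir t = pi/2 ein und erhalten j = 0.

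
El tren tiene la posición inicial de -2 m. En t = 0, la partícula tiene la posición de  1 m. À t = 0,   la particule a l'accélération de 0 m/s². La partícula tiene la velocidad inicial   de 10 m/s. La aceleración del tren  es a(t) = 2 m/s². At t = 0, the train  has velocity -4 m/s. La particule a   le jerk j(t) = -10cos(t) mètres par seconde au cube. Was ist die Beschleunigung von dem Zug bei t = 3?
Aus der Gleichung für die Beschleunigung a(t) = 2, setzen wir t = 3 ein und erhalten a = 2.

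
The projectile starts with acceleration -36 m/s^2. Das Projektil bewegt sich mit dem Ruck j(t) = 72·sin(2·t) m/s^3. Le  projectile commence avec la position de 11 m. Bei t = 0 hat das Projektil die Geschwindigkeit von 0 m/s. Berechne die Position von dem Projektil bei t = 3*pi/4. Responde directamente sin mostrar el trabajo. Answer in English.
x(3*pi/4) = 2.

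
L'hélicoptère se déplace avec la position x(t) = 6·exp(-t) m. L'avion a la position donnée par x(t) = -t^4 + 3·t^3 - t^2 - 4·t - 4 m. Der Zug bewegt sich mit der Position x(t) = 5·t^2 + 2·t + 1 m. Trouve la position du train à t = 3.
En utilisant x(t) = 5·t^2 + 2·t + 1 et en substituant t = 3, nous trouvons x = 52.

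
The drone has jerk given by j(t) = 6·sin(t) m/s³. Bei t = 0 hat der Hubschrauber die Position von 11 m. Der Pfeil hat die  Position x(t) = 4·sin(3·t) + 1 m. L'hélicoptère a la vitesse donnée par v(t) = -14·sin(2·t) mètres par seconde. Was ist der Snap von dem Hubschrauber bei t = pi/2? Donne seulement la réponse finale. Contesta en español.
El snap en t = pi/2 es s = -112.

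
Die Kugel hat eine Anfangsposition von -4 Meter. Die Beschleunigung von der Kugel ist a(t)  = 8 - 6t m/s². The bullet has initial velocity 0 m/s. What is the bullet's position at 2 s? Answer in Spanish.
Partiendo de la aceleración a(t) = 8 - 6·t, tomamos 2 antiderivadas. Tomando ∫a(t)dt y aplicando v(0) = 0, encontramos v(t) = t·(8 - 3·t). Tomando ∫v(t)dt y aplicando x(0) = -4, encontramos x(t) = -t^3 + 4·t^2 - 4. De la ecuación de la posición x(t) = -t^3 + 4·t^2 - 4, sustituimos t = 2 para obtener x = 4.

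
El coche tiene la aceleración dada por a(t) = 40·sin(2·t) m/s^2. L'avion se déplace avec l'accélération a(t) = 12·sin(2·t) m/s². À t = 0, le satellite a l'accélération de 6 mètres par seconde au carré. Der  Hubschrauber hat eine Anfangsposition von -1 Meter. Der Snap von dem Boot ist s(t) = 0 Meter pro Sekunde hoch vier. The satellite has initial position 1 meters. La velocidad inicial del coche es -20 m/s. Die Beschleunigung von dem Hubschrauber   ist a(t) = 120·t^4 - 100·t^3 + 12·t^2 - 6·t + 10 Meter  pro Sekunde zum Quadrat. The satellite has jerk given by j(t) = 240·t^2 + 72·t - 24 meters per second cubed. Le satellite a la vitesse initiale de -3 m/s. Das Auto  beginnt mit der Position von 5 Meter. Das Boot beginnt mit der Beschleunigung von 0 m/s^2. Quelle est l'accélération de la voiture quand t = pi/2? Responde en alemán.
Mit a(t) = 40·sin(2·t) und Einsetzen von t = pi/2, finden wir a = 0.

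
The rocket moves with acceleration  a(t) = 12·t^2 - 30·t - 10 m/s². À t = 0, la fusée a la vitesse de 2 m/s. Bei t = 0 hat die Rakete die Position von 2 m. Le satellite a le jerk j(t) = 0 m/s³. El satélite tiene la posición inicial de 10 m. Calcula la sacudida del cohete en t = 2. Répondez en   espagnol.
Para resolver esto, necesitamos tomar 1 derivada de nuestra ecuación de la aceleración a(t) = 12·t^2 - 30·t - 10. Derivando la aceleración, obtenemos la sacudida: j(t) = 24·t - 30. Tenemos la sacudida j(t) = 24·t - 30. Sustituyendo t = 2: j(2) = 18.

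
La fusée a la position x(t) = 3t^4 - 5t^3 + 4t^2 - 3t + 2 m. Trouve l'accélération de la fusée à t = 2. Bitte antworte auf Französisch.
Pour résoudre ceci, nous devons prendre 2 dérivées de notre équation de la position x(t) = 3·t^4 - 5·t^3 + 4·t^2 - 3·t + 2. En prenant d/dt de x(t), nous trouvons v(t) = 12·t^3 - 15·t^2 + 8·t - 3. En prenant d/dt de v(t), nous trouvons a(t) = 36·t^2 - 30·t + 8. De l'équation de l'accélération a(t) = 36·t^2 - 30·t + 8, nous substituons t = 2 pour obtenir a = 92.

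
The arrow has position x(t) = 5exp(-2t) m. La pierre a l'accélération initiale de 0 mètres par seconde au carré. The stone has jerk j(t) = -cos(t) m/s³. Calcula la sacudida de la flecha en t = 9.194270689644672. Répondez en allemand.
Ausgehend von der Position x(t) = 5·exp(-2·t), nehmen wir 3 Ableitungen. Mit d/dt von x(t) finden wir v(t) = -10·exp(-2·t). Die Ableitung von der Geschwindigkeit ergibt die Beschleunigung: a(t) = 20·exp(-2·t). Mit d/dt von a(t) finden wir j(t) = -40·exp(-2·t). Aus der Gleichung für den Ruck j(t) = -40·exp(-2·t), setzen wir t = 9.194270689644672 ein und erhalten j = -4.13064564714727E-7.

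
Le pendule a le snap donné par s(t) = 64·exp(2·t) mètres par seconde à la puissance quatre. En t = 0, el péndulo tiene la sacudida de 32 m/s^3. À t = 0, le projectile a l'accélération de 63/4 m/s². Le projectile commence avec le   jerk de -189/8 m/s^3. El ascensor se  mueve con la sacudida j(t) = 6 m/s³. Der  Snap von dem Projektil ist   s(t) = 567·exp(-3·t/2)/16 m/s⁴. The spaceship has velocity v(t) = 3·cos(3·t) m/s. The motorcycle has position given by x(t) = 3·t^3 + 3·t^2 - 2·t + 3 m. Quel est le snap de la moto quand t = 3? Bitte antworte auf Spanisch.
Debemos derivar nuestra ecuación de la posición x(t) = 3·t^3 + 3·t^2 - 2·t + 3 4 veces. Tomando d/dt de x(t), encontramos v(t) = 9·t^2 + 6·t - 2. Derivando la velocidad, obtenemos la aceleración: a(t) = 18·t + 6. La derivada de la aceleración da la sacudida: j(t) = 18. Derivando la sacudida, obtenemos el snap: s(t) = 0. Usando s(t) = 0 y sustituyendo t = 3, encontramos s = 0.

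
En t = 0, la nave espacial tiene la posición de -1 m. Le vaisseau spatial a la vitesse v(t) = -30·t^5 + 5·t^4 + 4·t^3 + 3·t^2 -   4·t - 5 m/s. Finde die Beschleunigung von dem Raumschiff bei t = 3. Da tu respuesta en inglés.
Starting from velocity v(t) = -30·t^5 + 5·t^4 + 4·t^3 + 3·t^2 - 4·t - 5, we take 1 derivative. The derivative of velocity gives acceleration: a(t) = -150·t^4 + 20·t^3 + 12·t^2 + 6·t - 4. Using a(t) = -150·t^4 + 20·t^3 + 12·t^2 + 6·t - 4 and substituting t = 3, we find a = -11488.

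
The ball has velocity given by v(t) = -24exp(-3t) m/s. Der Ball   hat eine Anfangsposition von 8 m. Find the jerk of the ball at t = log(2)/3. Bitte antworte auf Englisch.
Starting from velocity v(t) = -24·exp(-3·t), we take 2 derivatives. Differentiating velocity, we get acceleration: a(t) = 72·exp(-3·t). Differentiating acceleration, we get jerk: j(t) = -216·exp(-3·t). From the given jerk equation j(t) = -216·exp(-3·t), we substitute t = log(2)/3 to get j = -108.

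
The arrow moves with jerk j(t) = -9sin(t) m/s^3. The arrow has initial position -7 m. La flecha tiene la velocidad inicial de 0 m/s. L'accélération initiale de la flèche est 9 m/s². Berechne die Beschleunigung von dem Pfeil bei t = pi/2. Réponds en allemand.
Um dies zu lösen, müssen wir 1 Integral unserer Gleichung für den Ruck j(t) = -9·sin(t) finden. Mit ∫j(t)dt und Anwendung von a(0) = 9, finden wir a(t) = 9·cos(t). Aus der Gleichung für die Beschleunigung a(t) = 9·cos(t), setzen wir t = pi/2 ein und erhalten a = 0.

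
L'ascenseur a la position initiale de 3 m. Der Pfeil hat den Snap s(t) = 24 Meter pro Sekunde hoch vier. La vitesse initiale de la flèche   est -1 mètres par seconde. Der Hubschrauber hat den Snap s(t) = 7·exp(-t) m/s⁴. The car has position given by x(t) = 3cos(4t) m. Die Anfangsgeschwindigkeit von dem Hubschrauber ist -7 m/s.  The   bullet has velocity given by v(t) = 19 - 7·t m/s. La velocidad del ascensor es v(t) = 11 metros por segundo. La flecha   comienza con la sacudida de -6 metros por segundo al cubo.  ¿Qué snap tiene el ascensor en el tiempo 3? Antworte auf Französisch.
Nous devons dériver notre équation de la vitesse v(t) = 11 3 fois. En prenant d/dt de v(t), nous trouvons a(t) = 0. En prenant d/dt de a(t), nous trouvons j(t) = 0. En dérivant le jerk, nous obtenons le snap: s(t) = 0. De l'équation du snap s(t) = 0, nous substituons t = 3 pour obtenir s = 0.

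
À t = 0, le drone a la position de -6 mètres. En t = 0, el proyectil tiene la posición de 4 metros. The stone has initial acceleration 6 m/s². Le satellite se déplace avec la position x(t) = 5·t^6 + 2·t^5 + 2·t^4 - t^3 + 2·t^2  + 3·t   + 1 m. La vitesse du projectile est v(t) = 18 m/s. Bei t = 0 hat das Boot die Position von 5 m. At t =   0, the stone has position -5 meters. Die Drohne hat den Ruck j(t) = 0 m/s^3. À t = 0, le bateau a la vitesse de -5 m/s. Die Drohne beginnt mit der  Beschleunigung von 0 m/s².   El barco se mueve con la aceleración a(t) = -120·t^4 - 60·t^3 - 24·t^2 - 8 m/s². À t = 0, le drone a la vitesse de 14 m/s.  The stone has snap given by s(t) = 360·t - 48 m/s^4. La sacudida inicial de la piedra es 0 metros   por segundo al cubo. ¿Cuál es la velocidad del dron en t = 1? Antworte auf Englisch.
To find the answer, we compute 2 antiderivatives of j(t) = 0. The integral of jerk is acceleration. Using a(0) = 0, we get a(t) = 0. The integral of acceleration, with v(0) = 14, gives velocity: v(t) = 14. Using v(t) = 14 and substituting t = 1, we find v = 14.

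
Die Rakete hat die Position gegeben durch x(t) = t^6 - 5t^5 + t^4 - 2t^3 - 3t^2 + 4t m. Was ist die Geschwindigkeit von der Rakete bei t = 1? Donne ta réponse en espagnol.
Debemos derivar nuestra ecuación de la posición x(t) = t^6 - 5·t^5 + t^4 - 2·t^3 - 3·t^2 + 4·t 1 vez. Derivando la posición, obtenemos la velocidad: v(t) = 6·t^5 - 25·t^4 + 4·t^3 - 6·t^2 - 6·t + 4. De la ecuación de la velocidad v(t) = 6·t^5 - 25·t^4 + 4·t^3 - 6·t^2 - 6·t + 4, sustituimos t = 1 para obtener v = -23.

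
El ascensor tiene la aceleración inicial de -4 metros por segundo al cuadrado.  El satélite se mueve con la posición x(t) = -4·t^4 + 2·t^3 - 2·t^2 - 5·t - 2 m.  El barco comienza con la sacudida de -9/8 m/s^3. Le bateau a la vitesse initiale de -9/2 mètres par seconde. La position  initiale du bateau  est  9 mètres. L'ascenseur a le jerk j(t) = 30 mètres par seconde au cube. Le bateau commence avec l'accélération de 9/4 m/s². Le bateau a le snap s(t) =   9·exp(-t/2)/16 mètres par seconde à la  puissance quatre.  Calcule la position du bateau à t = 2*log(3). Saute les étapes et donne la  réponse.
x(2*log(3)) = 3.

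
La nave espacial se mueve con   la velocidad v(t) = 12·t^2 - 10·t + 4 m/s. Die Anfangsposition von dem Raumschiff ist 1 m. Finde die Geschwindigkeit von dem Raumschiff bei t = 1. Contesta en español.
Tenemos la velocidad v(t) = 12·t^2 - 10·t + 4. Sustituyendo t = 1: v(1) = 6.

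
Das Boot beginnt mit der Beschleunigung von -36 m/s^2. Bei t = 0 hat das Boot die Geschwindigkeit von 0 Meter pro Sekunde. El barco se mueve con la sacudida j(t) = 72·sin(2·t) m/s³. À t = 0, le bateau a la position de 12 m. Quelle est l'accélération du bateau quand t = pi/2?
Pour résoudre ceci, nous devons prendre 1 primitive de notre équation du jerk j(t) = 72·sin(2·t). La primitive du jerk est l'accélération. En utilisant a(0) = -36, nous obtenons a(t) = -36·cos(2·t). De l'équation de l'accélération a(t) = -36·cos(2·t), nous substituons t = pi/2 pour obtenir a = 36.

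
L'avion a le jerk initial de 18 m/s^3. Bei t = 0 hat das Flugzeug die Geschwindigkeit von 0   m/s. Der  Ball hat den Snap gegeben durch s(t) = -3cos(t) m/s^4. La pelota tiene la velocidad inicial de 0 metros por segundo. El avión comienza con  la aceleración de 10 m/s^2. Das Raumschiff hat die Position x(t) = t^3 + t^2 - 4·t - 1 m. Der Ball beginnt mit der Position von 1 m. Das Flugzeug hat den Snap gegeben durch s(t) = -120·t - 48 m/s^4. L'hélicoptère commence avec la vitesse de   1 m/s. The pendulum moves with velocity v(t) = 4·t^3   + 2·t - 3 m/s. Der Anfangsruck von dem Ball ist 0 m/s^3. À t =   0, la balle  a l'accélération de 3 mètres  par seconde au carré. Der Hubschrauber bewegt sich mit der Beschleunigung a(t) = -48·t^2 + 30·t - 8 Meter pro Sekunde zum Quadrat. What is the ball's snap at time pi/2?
From the given snap equation s(t) = -3·cos(t), we substitute t = pi/2 to get s = 0.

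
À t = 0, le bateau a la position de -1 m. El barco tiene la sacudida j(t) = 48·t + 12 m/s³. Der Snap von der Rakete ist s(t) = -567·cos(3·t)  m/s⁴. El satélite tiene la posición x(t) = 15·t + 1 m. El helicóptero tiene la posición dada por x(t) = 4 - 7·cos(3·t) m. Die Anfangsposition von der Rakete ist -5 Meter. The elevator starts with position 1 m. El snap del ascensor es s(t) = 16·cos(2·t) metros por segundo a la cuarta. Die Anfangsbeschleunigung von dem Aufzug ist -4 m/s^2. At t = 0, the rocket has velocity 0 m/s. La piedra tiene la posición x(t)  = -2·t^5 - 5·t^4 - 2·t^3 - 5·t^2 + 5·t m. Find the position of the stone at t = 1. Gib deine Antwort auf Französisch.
En utilisant x(t) = -2·t^5 - 5·t^4 - 2·t^3 - 5·t^2 + 5·t et en substituant t = 1, nous trouvons x = -9.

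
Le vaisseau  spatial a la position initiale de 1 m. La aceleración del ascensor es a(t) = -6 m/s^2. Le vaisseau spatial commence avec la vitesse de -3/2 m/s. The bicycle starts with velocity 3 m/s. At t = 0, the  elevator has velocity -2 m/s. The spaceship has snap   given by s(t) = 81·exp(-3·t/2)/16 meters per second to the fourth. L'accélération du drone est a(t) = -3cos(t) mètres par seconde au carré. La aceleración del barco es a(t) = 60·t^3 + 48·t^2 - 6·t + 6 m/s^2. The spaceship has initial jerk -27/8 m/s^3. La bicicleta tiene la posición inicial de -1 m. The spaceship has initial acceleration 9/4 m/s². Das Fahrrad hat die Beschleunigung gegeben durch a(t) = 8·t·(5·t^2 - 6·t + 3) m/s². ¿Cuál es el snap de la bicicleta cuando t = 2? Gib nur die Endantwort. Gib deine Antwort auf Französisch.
Le snap à t = 2 est s = 384.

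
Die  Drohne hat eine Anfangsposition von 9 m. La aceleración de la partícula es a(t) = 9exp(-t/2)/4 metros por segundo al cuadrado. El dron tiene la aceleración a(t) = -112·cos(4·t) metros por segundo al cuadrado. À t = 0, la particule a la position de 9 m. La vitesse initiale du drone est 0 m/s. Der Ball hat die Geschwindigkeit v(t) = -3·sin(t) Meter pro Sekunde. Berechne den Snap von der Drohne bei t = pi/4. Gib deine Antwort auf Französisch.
Pour résoudre ceci, nous devons prendre 2 dérivées de notre équation de l'accélération a(t) = -112·cos(4·t). En prenant d/dt de a(t), nous trouvons j(t) = 448·sin(4·t). La dérivée du jerk donne le snap: s(t) = 1792·cos(4·t). De l'équation du snap s(t) = 1792·cos(4·t), nous substituons t = pi/4 pour obtenir s = -1792.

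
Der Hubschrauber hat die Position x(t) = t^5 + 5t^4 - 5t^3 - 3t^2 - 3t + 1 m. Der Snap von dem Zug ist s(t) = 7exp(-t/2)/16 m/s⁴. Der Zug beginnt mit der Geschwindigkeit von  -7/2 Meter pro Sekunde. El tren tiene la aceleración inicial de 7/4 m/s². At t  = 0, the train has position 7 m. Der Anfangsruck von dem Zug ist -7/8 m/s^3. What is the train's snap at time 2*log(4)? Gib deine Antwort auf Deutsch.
Aus der Gleichung für den Snap s(t) = 7·exp(-t/2)/16, setzen wir t = 2*log(4) ein und erhalten s = 7/64.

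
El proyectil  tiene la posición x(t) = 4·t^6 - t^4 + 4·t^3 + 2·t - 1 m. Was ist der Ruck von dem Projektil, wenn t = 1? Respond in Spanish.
Debemos derivar nuestra ecuación de la posición x(t) = 4·t^6 - t^4 + 4·t^3 + 2·t - 1 3 veces. Derivando la posición, obtenemos la velocidad: v(t) = 24·t^5 - 4·t^3 + 12·t^2 + 2. La derivada de la velocidad da la aceleración: a(t) = 120·t^4 - 12·t^2 + 24·t. La derivada de la aceleración da la sacudida: j(t) = 480·t^3 - 24·t + 24. Tenemos la sacudida j(t) = 480·t^3 - 24·t + 24. Sustituyendo t = 1: j(1) = 480.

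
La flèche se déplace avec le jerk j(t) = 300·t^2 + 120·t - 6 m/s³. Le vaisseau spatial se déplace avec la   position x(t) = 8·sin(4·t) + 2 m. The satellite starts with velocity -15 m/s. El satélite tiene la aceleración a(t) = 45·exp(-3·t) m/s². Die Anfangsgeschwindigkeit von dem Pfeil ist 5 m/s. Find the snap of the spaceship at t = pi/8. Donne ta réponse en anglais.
Starting from position x(t) = 8·sin(4·t) + 2, we take 4 derivatives. Differentiating position, we get velocity: v(t) = 32·cos(4·t). Taking d/dt of v(t), we find a(t) = -128·sin(4·t). The derivative of acceleration gives jerk: j(t) = -512·cos(4·t). The derivative of jerk gives snap: s(t) = 2048·sin(4·t). We have snap s(t) = 2048·sin(4·t). Substituting t = pi/8: s(pi/8) = 2048.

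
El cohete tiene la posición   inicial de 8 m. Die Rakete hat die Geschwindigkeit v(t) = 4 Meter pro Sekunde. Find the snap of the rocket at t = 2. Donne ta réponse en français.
Pour résoudre ceci, nous devons prendre 3 dérivées de notre équation de la vitesse v(t) = 4. La dérivée de la vitesse donne l'accélération: a(t) = 0. La dérivée de l'accélération donne le jerk: j(t) = 0. La dérivée du jerk donne le snap: s(t) = 0. En utilisant s(t) = 0 et en substituant t = 2, nous trouvons s = 0.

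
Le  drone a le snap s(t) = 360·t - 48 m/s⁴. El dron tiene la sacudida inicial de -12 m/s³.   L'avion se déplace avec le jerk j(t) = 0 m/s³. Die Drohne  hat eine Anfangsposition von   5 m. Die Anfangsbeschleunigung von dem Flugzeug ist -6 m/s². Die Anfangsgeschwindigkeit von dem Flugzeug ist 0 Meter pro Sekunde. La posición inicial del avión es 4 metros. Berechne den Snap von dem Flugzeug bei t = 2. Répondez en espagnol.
Debemos derivar nuestra ecuación de la sacudida j(t) = 0 1 vez. Tomando d/dt de j(t), encontramos s(t) = 0. De la ecuación del snap s(t) = 0, sustituimos t = 2 para obtener s = 0.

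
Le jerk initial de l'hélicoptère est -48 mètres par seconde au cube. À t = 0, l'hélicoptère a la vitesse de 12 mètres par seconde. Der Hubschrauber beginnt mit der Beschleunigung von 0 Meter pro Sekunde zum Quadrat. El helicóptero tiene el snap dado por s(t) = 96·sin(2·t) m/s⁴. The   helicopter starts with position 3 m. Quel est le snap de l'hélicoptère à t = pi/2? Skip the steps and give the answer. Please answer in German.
Bei t = pi/2, s = 0.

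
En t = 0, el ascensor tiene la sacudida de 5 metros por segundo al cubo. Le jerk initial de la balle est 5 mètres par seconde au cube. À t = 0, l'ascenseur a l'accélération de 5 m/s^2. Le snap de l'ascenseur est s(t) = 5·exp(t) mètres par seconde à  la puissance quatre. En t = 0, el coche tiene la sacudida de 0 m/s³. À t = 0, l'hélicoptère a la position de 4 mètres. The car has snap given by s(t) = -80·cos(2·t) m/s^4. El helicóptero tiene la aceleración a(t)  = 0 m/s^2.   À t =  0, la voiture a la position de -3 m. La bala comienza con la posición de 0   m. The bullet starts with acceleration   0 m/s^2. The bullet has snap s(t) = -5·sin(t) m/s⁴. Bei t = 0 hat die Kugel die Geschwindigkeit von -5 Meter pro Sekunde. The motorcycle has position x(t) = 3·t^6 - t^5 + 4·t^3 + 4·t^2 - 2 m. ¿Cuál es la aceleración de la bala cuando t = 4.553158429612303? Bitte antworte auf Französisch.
Nous devons intégrer notre équation du snap s(t) = -5·sin(t) 2 fois. L'intégrale du snap, avec j(0) = 5, donne le jerk: j(t) = 5·cos(t). En intégrant le jerk et en utilisant la condition initiale a(0) = 0, nous obtenons a(t) = 5·sin(t). De l'équation de l'accélération a(t) = 5·sin(t), nous substituons t = 4.553158429612303 pour obtenir a = -4.93674789194784.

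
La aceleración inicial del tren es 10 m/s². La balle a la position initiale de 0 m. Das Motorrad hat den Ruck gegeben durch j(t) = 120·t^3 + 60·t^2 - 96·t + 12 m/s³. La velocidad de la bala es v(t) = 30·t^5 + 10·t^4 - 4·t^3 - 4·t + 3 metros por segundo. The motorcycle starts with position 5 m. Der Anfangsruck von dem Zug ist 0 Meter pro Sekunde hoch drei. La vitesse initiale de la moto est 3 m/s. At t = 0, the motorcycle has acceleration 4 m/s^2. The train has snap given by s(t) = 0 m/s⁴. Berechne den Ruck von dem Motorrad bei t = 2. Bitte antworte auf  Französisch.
En utilisant j(t) = 120·t^3 + 60·t^2 - 96·t + 12 et en substituant t = 2, nous trouvons j = 1020.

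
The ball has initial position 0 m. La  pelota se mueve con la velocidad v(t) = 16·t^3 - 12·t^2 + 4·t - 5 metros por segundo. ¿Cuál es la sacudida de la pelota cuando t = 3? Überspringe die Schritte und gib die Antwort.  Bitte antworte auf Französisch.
Le jerk à t = 3 est j = 264.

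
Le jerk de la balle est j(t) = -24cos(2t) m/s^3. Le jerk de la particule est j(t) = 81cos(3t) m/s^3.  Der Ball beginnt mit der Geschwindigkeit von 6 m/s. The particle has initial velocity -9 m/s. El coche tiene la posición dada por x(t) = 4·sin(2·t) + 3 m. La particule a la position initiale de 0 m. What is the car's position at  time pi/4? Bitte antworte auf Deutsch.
Wir haben die Position x(t) = 4·sin(2·t) + 3. Durch Einsetzen von t = pi/4: x(pi/4) = 7.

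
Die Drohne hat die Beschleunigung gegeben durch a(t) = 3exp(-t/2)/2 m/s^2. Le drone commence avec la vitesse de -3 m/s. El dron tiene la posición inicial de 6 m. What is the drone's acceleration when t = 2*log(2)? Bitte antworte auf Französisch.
Nous avons l'accélération a(t) = 3·exp(-t/2)/2. En substituant t = 2*log(2): a(2*log(2)) = 3/4.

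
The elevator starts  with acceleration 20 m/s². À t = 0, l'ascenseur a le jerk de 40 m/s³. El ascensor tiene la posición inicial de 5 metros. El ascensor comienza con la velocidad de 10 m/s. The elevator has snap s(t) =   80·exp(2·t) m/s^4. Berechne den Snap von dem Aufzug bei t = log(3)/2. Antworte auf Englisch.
From the given snap equation s(t) = 80·exp(2·t), we substitute t = log(3)/2 to get s = 240.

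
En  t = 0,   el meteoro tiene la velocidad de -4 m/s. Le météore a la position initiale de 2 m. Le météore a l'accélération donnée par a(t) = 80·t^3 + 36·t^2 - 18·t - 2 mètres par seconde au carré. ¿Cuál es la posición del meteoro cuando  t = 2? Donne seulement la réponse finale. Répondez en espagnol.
x(2) = 142.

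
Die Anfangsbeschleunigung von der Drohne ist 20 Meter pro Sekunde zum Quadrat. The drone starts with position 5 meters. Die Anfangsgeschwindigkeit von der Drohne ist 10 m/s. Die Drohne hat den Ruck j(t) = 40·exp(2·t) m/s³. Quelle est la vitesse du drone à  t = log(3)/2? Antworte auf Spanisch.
Partiendo de la sacudida j(t) = 40·exp(2·t), tomamos 2 antiderivadas. La integral de la sacudida es la aceleración. Usando a(0) = 20, obtenemos a(t) = 20·exp(2·t). La antiderivada de la aceleración es la velocidad. Usando v(0) = 10, obtenemos v(t) = 10·exp(2·t). Tenemos la velocidad v(t) = 10·exp(2·t). Sustituyendo t = log(3)/2: v(log(3)/2) = 30.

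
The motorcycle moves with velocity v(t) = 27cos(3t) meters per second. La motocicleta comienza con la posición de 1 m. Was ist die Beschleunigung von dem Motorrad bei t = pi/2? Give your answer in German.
Wir müssen unsere Gleichung für die Geschwindigkeit v(t) = 27·cos(3·t) 1-mal ableiten. Die Ableitung von der Geschwindigkeit ergibt die Beschleunigung: a(t) = -81·sin(3·t). Mit a(t) = -81·sin(3·t) und Einsetzen von t = pi/2, finden wir a = 81.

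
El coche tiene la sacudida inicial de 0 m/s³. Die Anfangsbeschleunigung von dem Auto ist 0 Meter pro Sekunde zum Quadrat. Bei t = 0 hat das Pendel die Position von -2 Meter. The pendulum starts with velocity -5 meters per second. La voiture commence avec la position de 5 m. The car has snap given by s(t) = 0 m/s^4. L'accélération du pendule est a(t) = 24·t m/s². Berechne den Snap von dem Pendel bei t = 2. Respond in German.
Wir müssen unsere Gleichung für die Beschleunigung a(t) = 24·t 2-mal ableiten. Mit d/dt von a(t) finden wir j(t) = 24. Durch Ableiten von dem Ruck erhalten wir den Snap: s(t) = 0. Wir haben den Snap s(t) = 0. Durch Einsetzen von t = 2: s(2) = 0.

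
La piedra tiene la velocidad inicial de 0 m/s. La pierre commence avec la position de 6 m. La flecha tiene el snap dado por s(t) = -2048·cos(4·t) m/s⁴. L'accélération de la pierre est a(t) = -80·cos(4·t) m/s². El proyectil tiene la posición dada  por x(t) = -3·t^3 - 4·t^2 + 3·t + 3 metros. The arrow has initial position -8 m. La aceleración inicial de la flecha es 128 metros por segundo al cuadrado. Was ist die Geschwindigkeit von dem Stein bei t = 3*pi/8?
Wir müssen die Stammfunktion unserer Gleichung für die Beschleunigung a(t) = -80·cos(4·t) 1-mal finden. Durch Integration von der Beschleunigung und Verwendung der Anfangsbedingung v(0) = 0, erhalten wir v(t) = -20·sin(4·t). Wir haben die Geschwindigkeit v(t) = -20·sin(4·t). Durch Einsetzen von t = 3*pi/8: v(3*pi/8) = 20.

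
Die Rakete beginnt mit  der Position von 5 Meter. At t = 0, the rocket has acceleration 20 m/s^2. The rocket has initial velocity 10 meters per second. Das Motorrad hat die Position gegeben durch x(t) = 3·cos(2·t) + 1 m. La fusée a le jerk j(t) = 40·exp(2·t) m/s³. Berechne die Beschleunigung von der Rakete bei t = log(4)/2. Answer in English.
To solve this, we need to take 1 antiderivative of our jerk equation j(t) = 40·exp(2·t). Integrating jerk and using the initial condition a(0) = 20, we get a(t) = 20·exp(2·t). Using a(t) = 20·exp(2·t) and substituting t = log(4)/2, we find a = 80.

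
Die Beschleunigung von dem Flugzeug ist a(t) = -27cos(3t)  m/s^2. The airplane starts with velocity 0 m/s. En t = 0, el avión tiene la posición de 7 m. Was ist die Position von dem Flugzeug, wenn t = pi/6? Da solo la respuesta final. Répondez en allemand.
Bei t = pi/6, x = 4.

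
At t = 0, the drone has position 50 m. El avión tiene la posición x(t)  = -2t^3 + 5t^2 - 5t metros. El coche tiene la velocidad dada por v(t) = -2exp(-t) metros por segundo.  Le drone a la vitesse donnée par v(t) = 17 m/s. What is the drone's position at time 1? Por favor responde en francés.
Pour résoudre ceci, nous devons prendre 1 intégrale de notre équation de la vitesse v(t) = 17. L'intégrale de la vitesse est la position. En utilisant x(0) = 50, nous obtenons x(t) = 17·t + 50. De l'équation de la position x(t) = 17·t + 50, nous substituons t = 1 pour obtenir x = 67.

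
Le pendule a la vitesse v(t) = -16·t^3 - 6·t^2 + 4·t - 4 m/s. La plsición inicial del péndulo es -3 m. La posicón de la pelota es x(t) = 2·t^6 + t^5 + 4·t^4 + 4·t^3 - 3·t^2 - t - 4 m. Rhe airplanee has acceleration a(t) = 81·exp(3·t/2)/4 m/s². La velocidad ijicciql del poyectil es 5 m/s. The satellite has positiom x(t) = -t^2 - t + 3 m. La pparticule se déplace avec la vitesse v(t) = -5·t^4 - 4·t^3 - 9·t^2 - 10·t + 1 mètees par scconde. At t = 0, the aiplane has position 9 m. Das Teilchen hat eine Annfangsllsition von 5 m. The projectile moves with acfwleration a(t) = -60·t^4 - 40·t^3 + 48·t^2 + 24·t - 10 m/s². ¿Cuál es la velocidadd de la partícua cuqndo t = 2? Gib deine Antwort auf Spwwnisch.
Tenemos la velocidad v(t) = -5·t^4 - 4·t^3 - 9·t^2 - 10·t + 1. Sustituyendo t = 2: v(2) = -167.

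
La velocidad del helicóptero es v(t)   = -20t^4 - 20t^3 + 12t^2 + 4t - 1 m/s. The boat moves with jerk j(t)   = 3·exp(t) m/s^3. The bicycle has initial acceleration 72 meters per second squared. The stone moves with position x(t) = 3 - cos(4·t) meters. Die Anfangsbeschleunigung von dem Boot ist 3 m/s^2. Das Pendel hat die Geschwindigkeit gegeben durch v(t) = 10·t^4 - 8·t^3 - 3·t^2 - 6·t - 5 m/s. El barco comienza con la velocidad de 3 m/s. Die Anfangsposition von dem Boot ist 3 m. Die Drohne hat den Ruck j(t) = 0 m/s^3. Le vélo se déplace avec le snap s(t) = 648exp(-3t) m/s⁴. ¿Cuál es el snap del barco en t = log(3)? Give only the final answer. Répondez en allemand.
Bei t = log(3), s = 9.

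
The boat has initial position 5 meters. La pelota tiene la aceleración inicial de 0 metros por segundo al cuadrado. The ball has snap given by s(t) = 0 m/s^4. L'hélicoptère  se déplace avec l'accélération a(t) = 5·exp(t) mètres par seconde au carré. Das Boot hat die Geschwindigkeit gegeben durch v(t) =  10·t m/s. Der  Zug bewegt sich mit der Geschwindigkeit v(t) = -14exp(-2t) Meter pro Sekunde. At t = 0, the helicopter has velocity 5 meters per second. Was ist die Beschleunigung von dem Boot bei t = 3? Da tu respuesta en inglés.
To solve this, we need to take 1 derivative of our velocity equation v(t) = 10·t. The derivative of velocity gives acceleration: a(t) = 10. From the given acceleration equation a(t) = 10, we substitute t = 3 to get a = 10.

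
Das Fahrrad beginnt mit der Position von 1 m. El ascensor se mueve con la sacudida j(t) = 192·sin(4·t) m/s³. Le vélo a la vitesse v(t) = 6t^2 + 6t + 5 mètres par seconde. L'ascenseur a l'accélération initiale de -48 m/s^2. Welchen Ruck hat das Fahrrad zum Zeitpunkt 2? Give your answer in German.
Wir müssen unsere Gleichung für die Geschwindigkeit v(t) = 6·t^2 + 6·t + 5 2-mal ableiten. Die Ableitung von der Geschwindigkeit ergibt die Beschleunigung: a(t) = 12·t + 6. Die Ableitung von der Beschleunigung ergibt den Ruck: j(t) = 12. Aus der Gleichung für den Ruck j(t) = 12, setzen wir t = 2 ein und erhalten j = 12.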